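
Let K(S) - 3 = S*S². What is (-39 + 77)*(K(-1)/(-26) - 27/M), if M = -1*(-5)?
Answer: -13528/65 ≈ -208.12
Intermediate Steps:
K(S) = 3 + S³ (K(S) = 3 + S*S² = 3 + S³)
M = 5
(-39 + 77)*(K(-1)/(-26) - 27/M) = (-39 + 77)*((3 + (-1)³)/(-26) - 27/5) = 38*((3 - 1)*(-1/26) - 27*⅕) = 38*(2*(-1/26) - 27/5) = 38*(-1/13 - 27/5) = 38*(-356/65) = -13528/65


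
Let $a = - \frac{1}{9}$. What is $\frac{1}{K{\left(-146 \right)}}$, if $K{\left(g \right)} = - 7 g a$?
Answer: $- \frac{9}{1022} \approx -0.0088063$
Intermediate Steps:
$a = - \frac{1}{9}$ ($a = \left(-1\right) \frac{1}{9} = - \frac{1}{9} \approx -0.11111$)
$K{\left(g \right)} = \frac{7 g}{9}$ ($K{\left(g \right)} = - 7 g \left(- \frac{1}{9}\right) = \frac{7 g}{9}$)
$\frac{1}{K{\left(-146 \right)}} = \frac{1}{\frac{7}{9} \left(-146\right)} = \frac{1}{- \frac{1022}{9}} = - \frac{9}{1022}$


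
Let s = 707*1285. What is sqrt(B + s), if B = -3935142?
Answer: I*sqrt(3026647) ≈ 1739.7*I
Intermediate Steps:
s = 908495
sqrt(B + s) = sqrt(-3935142 + 908495) = sqrt(-3026647) = I*sqrt(3026647)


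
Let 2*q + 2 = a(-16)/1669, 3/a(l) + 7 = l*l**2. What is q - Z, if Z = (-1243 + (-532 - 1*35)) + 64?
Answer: 23899195427/13695814 ≈ 1745.0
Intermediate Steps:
a(l) = 3/(-7 + l**3) (a(l) = 3/(-7 + l*l**2) = 3/(-7 + l**3))
q = -13695817/13695814 (q = -1 + ((3/(-7 + (-16)**3))/1669)/2 = -1 + ((3/(-7 - 4096))*(1/1669))/2 = -1 + ((3/(-4103))*(1/1669))/2 = -1 + ((3*(-1/4103))*(1/1669))/2 = -1 + (-3/4103*1/1669)/2 = -1 + (1/2)*(-3/6847907) = -1 - 3/13695814 = -13695817/13695814 ≈ -1.0000)
Z = -1746 (Z = (-1243 + (-532 - 35)) + 64 = (-1243 - 567) + 64 = -1810 + 64 = -1746)
q - Z = -13695817/13695814 - 1*(-1746) = -13695817/13695814 + 1746 = 23899195427/13695814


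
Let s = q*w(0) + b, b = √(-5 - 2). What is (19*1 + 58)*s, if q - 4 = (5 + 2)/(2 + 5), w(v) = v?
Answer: 77*I*√7 ≈ 203.72*I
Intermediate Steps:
b = I*√7 (b = √(-7) = I*√7 ≈ 2.6458*I)
q = 5 (q = 4 + (5 + 2)/(2 + 5) = 4 + 7/7 = 4 + 7*(⅐) = 4 + 1 = 5)
s = I*√7 (s = 5*0 + I*√7 = 0 + I*√7 = I*√7 ≈ 2.6458*I)
(19*1 + 58)*s = (19*1 + 58)*(I*√7) = (19 + 58)*(I*√7) = 77*(I*√7) = 77*I*√7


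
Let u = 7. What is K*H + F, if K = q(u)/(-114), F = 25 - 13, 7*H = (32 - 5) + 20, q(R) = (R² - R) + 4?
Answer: 3707/399 ≈ 9.2907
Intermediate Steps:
q(R) = 4 + R² - R
H = 47/7 (H = ((32 - 5) + 20)/7 = (27 + 20)/7 = (⅐)*47 = 47/7 ≈ 6.7143)
F = 12
K = -23/57 (K = (4 + 7² - 1*7)/(-114) = (4 + 49 - 7)*(-1/114) = 46*(-1/114) = -23/57 ≈ -0.40351)
K*H + F = -23/57*47/7 + 12 = -1081/399 + 12 = 3707/399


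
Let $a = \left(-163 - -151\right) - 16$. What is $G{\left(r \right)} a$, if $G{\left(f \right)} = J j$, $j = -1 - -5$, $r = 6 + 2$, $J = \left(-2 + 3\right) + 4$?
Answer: $-560$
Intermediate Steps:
$J = 5$ ($J = 1 + 4 = 5$)
$a = -28$ ($a = \left(-163 + 151\right) - 16 = -12 - 16 = -28$)
$r = 8$
$j = 4$ ($j = -1 + 5 = 4$)
$G{\left(f \right)} = 20$ ($G{\left(f \right)} = 5 \cdot 4 = 20$)
$G{\left(r \right)} a = 20 \left(-28\right) = -560$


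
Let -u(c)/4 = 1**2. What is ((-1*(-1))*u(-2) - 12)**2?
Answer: 256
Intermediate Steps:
u(c) = -4 (u(c) = -4*1**2 = -4*1 = -4)
((-1*(-1))*u(-2) - 12)**2 = (-1*(-1)*(-4) - 12)**2 = (1*(-4) - 12)**2 = (-4 - 12)**2 = (-16)**2 = 256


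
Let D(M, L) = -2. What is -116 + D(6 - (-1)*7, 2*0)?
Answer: -118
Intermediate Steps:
-116 + D(6 - (-1)*7, 2*0) = -116 - 2 = -118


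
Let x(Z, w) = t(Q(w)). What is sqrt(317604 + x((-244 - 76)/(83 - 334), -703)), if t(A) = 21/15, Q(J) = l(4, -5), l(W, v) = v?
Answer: sqrt(7940135)/5 ≈ 563.56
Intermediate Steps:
Q(J) = -5
t(A) = 7/5 (t(A) = 21*(1/15) = 7/5)
x(Z, w) = 7/5
sqrt(317604 + x((-244 - 76)/(83 - 334), -703)) = sqrt(317604 + 7/5) = sqrt(1588027/5) = sqrt(7940135)/5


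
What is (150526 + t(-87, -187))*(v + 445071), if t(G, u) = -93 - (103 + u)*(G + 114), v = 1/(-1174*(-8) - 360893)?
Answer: 23888987512640570/351501 ≈ 6.7963e+10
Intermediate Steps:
v = -1/351501 (v = 1/(9392 - 360893) = 1/(-351501) = -1/351501 ≈ -2.8449e-6)
t(G, u) = -93 - (103 + u)*(114 + G)
(150526 + t(-87, -187))*(v + 445071) = (150526 + (-11835 - 114*(-187) - 103*(-87) - 1*(-87)*(-187)))*(-1/351501 + 445071) = (150526 + (-11835 + 21318 + 8961 - 16269))*(156442901570/351501) = (150526 + 2175)*(156442901570/351501) = 152701*(156442901570/351501) = 23888987512640570/351501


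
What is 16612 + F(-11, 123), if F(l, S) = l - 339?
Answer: 16262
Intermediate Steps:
F(l, S) = -339 + l
16612 + F(-11, 123) = 16612 + (-339 - 11) = 16612 - 350 = 16262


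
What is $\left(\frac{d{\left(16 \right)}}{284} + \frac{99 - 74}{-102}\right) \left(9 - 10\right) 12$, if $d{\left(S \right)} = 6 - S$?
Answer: $\frac{4060}{1207} \approx 3.3637$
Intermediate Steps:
$\left(\frac{d{\left(16 \right)}}{284} + \frac{99 - 74}{-102}\right) \left(9 - 10\right) 12 = \left(\frac{6 - 16}{284} + \frac{99 - 74}{-102}\right) \left(9 - 10\right) 12 = \left(\left(6 - 16\right) \frac{1}{284} + 25 \left(- \frac{1}{102}\right)\right) \left(\left(-1\right) 12\right) = \left(\left(-10\right) \frac{1}{284} - \frac{25}{102}\right) \left(-12\right) = \left(- \frac{5}{142} - \frac{25}{102}\right) \left(-12\right) = \left(- \frac{1015}{3621}\right) \left(-12\right) = \frac{4060}{1207}$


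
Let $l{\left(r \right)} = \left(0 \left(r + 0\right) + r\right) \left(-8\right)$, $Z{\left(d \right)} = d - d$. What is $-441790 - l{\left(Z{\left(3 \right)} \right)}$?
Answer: $-441790$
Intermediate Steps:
$Z{\left(d \right)} = 0$
$l{\left(r \right)} = - 8 r$ ($l{\left(r \right)} = \left(0 r + r\right) \left(-8\right) = \left(0 + r\right) \left(-8\right) = r \left(-8\right) = - 8 r$)
$-441790 - l{\left(Z{\left(3 \right)} \right)} = -441790 - \left(-8\right) 0 = -441790 - 0 = -441790 + 0 = -441790$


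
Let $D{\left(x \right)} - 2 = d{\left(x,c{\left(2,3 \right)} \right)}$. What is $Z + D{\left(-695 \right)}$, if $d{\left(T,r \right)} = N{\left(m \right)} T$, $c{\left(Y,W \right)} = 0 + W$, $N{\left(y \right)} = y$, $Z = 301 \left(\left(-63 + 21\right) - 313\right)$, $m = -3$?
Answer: $-104768$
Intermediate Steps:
$Z = -106855$ ($Z = 301 \left(-42 - 313\right) = 301 \left(-355\right) = -106855$)
$c{\left(Y,W \right)} = W$
$d{\left(T,r \right)} = - 3 T$
$D{\left(x \right)} = 2 - 3 x$
$Z + D{\left(-695 \right)} = -106855 + \left(2 - -2085\right) = -106855 + \left(2 + 2085\right) = -106855 + 2087 = -104768$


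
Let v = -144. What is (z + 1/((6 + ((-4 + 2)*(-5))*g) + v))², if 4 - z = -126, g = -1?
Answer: 370139121/21904 ≈ 16898.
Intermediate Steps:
z = 130 (z = 4 - 1*(-126) = 4 + 126 = 130)
(z + 1/((6 + ((-4 + 2)*(-5))*g) + v))² = (130 + 1/((6 + ((-4 + 2)*(-5))*(-1)) - 144))² = (130 + 1/((6 - 2*(-5)*(-1)) - 144))² = (130 + 1/((6 + 10*(-1)) - 144))² = (130 + 1/((6 - 10) - 144))² = (130 + 1/(-4 - 144))² = (130 + 1/(-148))² = (130 - 1/148)² = (19239/148)² = 370139121/21904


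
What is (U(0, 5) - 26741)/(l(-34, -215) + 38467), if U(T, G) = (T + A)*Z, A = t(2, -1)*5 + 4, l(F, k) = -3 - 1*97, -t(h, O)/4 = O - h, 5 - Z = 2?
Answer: -26549/38367 ≈ -0.69197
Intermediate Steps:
Z = 3 (Z = 5 - 1*2 = 5 - 2 = 3)
t(h, O) = -4*O + 4*h (t(h, O) = -4*(O - h) = -4*O + 4*h)
l(F, k) = -100 (l(F, k) = -3 - 97 = -100)
A = 64 (A = (-4*(-1) + 4*2)*5 + 4 = (4 + 8)*5 + 4 = 12*5 + 4 = 60 + 4 = 64)
U(T, G) = 192 + 3*T (U(T, G) = (T + 64)*3 = (64 + T)*3 = 192 + 3*T)
(U(0, 5) - 26741)/(l(-34, -215) + 38467) = ((192 + 3*0) - 26741)/(-100 + 38467) = ((192 + 0) - 26741)/38367 = (192 - 26741)*(1/38367) = -26549*1/38367 = -26549/38367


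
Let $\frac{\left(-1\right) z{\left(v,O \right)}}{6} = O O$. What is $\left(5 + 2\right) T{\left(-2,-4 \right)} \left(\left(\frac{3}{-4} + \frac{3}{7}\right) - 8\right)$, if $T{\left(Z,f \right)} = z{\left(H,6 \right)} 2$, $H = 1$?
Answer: $25164$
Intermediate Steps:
$z{\left(v,O \right)} = - 6 O^{2}$ ($z{\left(v,O \right)} = - 6 O O = - 6 O^{2}$)
$T{\left(Z,f \right)} = -432$ ($T{\left(Z,f \right)} = - 6 \cdot 6^{2} \cdot 2 = \left(-6\right) 36 \cdot 2 = \left(-216\right) 2 = -432$)
$\left(5 + 2\right) T{\left(-2,-4 \right)} \left(\left(\frac{3}{-4} + \frac{3}{7}\right) - 8\right) = \left(5 + 2\right) \left(-432\right) \left(\left(\frac{3}{-4} + \frac{3}{7}\right) - 8\right) = 7 \left(-432\right) \left(\left(3 \left(- \frac{1}{4}\right) + 3 \cdot \frac{1}{7}\right) - 8\right) = - 3024 \left(\left(- \frac{3}{4} + \frac{3}{7}\right) - 8\right) = - 3024 \left(- \frac{9}{28} - 8\right) = \left(-3024\right) \left(- \frac{233}{28}\right) = 25164$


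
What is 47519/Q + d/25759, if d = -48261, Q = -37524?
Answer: -3034987685/966580716 ≈ -3.1399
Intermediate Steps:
47519/Q + d/25759 = 47519/(-37524) - 48261/25759 = 47519*(-1/37524) - 48261*1/25759 = -47519/37524 - 48261/25759 = -3034987685/966580716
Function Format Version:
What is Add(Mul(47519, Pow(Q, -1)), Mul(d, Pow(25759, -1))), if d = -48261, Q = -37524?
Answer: Rational(-3034987685, 966580716) ≈ -3.1399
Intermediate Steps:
Add(Mul(47519, Pow(Q, -1)), Mul(d, Pow(25759, -1))) = Add(Mul(47519, Pow(-37524, -1)), Mul(-48261, Pow(25759, -1))) = Add(Mul(47519, Rational(-1, 37524)), Mul(-48261, Rational(1, 25759))) = Add(Rational(-47519, 37524), Rational(-48261, 25759)) = Rational(-3034987685, 966580716)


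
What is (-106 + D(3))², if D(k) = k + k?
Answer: 10000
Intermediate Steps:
D(k) = 2*k
(-106 + D(3))² = (-106 + 2*3)² = (-106 + 6)² = (-100)² = 10000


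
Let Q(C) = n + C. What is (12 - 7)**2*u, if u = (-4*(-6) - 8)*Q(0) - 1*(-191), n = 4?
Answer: 6375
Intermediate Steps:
Q(C) = 4 + C
u = 255 (u = (-4*(-6) - 8)*(4 + 0) - 1*(-191) = (24 - 8)*4 + 191 = 16*4 + 191 = 64 + 191 = 255)
(12 - 7)**2*u = (12 - 7)**2*255 = 5**2*255 = 25*255 = 6375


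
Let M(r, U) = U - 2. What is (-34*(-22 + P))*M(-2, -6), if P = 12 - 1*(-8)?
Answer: -544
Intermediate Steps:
P = 20 (P = 12 + 8 = 20)
M(r, U) = -2 + U
(-34*(-22 + P))*M(-2, -6) = (-34*(-22 + 20))*(-2 - 6) = -34*(-2)*(-8) = 68*(-8) = -544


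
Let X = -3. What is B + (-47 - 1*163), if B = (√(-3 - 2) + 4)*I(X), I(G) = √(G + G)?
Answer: -210 - √30 + 4*I*√6 ≈ -215.48 + 9.798*I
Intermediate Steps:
I(G) = √2*√G (I(G) = √(2*G) = √2*√G)
B = I*√6*(4 + I*√5) (B = (√(-3 - 2) + 4)*(√2*√(-3)) = (√(-5) + 4)*(√2*(I*√3)) = (I*√5 + 4)*(I*√6) = (4 + I*√5)*(I*√6) = I*√6*(4 + I*√5) ≈ -5.4772 + 9.798*I)
B + (-47 - 1*163) = (-√30 + 4*I*√6) + (-47 - 1*163) = (-√30 + 4*I*√6) + (-47 - 163) = (-√30 + 4*I*√6) - 210 = -210 - √30 + 4*I*√6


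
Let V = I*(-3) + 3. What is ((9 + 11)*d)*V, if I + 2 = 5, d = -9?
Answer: 1080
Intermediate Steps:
I = 3 (I = -2 + 5 = 3)
V = -6 (V = 3*(-3) + 3 = -9 + 3 = -6)
((9 + 11)*d)*V = ((9 + 11)*(-9))*(-6) = (20*(-9))*(-6) = -180*(-6) = 1080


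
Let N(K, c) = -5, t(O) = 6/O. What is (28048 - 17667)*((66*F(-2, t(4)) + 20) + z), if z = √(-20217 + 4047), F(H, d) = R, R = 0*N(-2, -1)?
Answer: 207620 + 72667*I*√330 ≈ 2.0762e+5 + 1.3201e+6*I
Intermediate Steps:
R = 0 (R = 0*(-5) = 0)
F(H, d) = 0
z = 7*I*√330 (z = √(-16170) = 7*I*√330 ≈ 127.16*I)
(28048 - 17667)*((66*F(-2, t(4)) + 20) + z) = (28048 - 17667)*((66*0 + 20) + 7*I*√330) = 10381*((0 + 20) + 7*I*√330) = 10381*(20 + 7*I*√330) = 207620 + 72667*I*√330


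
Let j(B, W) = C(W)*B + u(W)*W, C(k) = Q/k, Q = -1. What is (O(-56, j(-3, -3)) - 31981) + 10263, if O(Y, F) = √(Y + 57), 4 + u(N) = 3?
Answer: -21717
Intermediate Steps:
C(k) = -1/k
u(N) = -1 (u(N) = -4 + 3 = -1)
j(B, W) = -W - B/W (j(B, W) = (-1/W)*B - W = -B/W - W = -W - B/W)
O(Y, F) = √(57 + Y)
(O(-56, j(-3, -3)) - 31981) + 10263 = (√(57 - 56) - 31981) + 10263 = (√1 - 31981) + 10263 = (1 - 31981) + 10263 = -31980 + 10263 = -21717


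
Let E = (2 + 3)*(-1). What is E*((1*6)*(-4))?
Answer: 120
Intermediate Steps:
E = -5 (E = 5*(-1) = -5)
E*((1*6)*(-4)) = -5*1*6*(-4) = -30*(-4) = -5*(-24) = 120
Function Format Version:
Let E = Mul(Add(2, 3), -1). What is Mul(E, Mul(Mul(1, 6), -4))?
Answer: 120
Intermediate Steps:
E = -5 (E = Mul(5, -1) = -5)
Mul(E, Mul(Mul(1, 6), -4)) = Mul(-5, Mul(Mul(1, 6), -4)) = Mul(-5, Mul(6, -4)) = Mul(-5, -24) = 120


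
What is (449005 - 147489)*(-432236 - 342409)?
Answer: -233567861820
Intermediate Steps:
(449005 - 147489)*(-432236 - 342409) = 301516*(-774645) = -233567861820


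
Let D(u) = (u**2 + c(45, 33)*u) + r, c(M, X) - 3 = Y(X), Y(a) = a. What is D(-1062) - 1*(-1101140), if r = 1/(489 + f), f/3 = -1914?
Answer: 11508020255/5253 ≈ 2.1908e+6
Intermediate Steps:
f = -5742 (f = 3*(-1914) = -5742)
r = -1/5253 (r = 1/(489 - 5742) = 1/(-5253) = -1/5253 ≈ -0.00019037)
c(M, X) = 3 + X
D(u) = -1/5253 + u**2 + 36*u (D(u) = (u**2 + (3 + 33)*u) - 1/5253 = (u**2 + 36*u) - 1/5253 = -1/5253 + u**2 + 36*u)
D(-1062) - 1*(-1101140) = (-1/5253 + (-1062)**2 + 36*(-1062)) - 1*(-1101140) = (-1/5253 + 1127844 - 38232) + 1101140 = 5723731835/5253 + 1101140 = 11508020255/5253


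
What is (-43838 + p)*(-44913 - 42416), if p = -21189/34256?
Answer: 131145078429893/34256 ≈ 3.8284e+9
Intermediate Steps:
p = -21189/34256 (p = -21189*1/34256 = -21189/34256 ≈ -0.61855)
(-43838 + p)*(-44913 - 42416) = (-43838 - 21189/34256)*(-44913 - 42416) = -1501735717/34256*(-87329) = 131145078429893/34256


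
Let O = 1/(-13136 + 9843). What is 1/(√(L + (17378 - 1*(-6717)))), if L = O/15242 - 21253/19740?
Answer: 2*√1478254516152634330272593655/11935987769641921 ≈ 0.0064424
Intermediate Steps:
O = -1/3293 (O = 1/(-3293) = -1/3293 ≈ -0.00030367)
L = -533364298979/495394112220 (L = -1/3293/15242 - 21253/19740 = -1/3293*1/15242 - 21253*1/19740 = -1/50191906 - 21253/19740 = -533364298979/495394112220 ≈ -1.0766)
1/(√(L + (17378 - 1*(-6717)))) = 1/(√(-533364298979/495394112220 + (17378 - 1*(-6717)))) = 1/(√(-533364298979/495394112220 + (17378 + 6717))) = 1/(√(-533364298979/495394112220 + 24095)) = 1/(√(11935987769641921/495394112220)) = 1/(√1478254516152634330272593655/247697056110) = 2*√1478254516152634330272593655/11935987769641921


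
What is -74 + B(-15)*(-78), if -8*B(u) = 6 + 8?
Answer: 125/2 ≈ 62.500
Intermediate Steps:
B(u) = -7/4 (B(u) = -(6 + 8)/8 = -⅛*14 = -7/4)
-74 + B(-15)*(-78) = -74 - 7/4*(-78) = -74 + 273/2 = 125/2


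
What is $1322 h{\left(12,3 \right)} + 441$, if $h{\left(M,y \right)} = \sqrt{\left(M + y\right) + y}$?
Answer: $441 + 3966 \sqrt{2} \approx 6049.8$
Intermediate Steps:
$h{\left(M,y \right)} = \sqrt{M + 2 y}$
$1322 h{\left(12,3 \right)} + 441 = 1322 \sqrt{12 + 2 \cdot 3} + 441 = 1322 \sqrt{12 + 6} + 441 = 1322 \sqrt{18} + 441 = 1322 \cdot 3 \sqrt{2} + 441 = 3966 \sqrt{2} + 441 = 441 + 3966 \sqrt{2}$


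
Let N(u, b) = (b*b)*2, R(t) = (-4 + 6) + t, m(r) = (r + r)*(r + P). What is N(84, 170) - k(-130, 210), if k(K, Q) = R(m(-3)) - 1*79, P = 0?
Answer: 57859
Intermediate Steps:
m(r) = 2*r² (m(r) = (r + r)*(r + 0) = (2*r)*r = 2*r²)
R(t) = 2 + t
k(K, Q) = -59 (k(K, Q) = (2 + 2*(-3)²) - 1*79 = (2 + 2*9) - 79 = (2 + 18) - 79 = 20 - 79 = -59)
N(u, b) = 2*b² (N(u, b) = b²*2 = 2*b²)
N(84, 170) - k(-130, 210) = 2*170² - 1*(-59) = 2*28900 + 59 = 57800 + 59 = 57859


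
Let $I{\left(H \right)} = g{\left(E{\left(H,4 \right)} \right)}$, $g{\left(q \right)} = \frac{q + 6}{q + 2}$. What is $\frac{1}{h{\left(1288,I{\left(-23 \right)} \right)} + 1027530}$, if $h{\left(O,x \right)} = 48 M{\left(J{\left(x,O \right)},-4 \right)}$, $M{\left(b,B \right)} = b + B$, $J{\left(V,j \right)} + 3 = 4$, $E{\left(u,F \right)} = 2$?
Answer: $\frac{1}{1027386} \approx 9.7334 \cdot 10^{-7}$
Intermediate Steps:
$J{\left(V,j \right)} = 1$ ($J{\left(V,j \right)} = -3 + 4 = 1$)
$g{\left(q \right)} = \frac{6 + q}{2 + q}$
$I{\left(H \right)} = 2$ ($I{\left(H \right)} = \frac{6 + 2}{2 + 2} = \frac{1}{4} \cdot 8 = 2$)
$M{\left(b,B \right)} = B + b$
$h{\left(O,x \right)} = -144$ ($h{\left(O,x \right)} = 48 \left(-4 + 1\right) = 48 \left(-3\right) = -144$)
$\frac{1}{h{\left(1288,I{\left(-23 \right)} \right)} + 1027530} = \frac{1}{-144 + 1027530} = \frac{1}{1027386}$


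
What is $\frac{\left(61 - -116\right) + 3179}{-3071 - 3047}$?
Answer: $- \frac{1678}{3059} \approx -0.54854$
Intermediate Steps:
$\frac{\left(61 - -116\right) + 3179}{-3071 - 3047} = \frac{\left(61 + 116\right) + 3179}{-6118} = \left(177 + 3179\right) \left(- \frac{1}{6118}\right) = 3356 \left(- \frac{1}{6118}\right) = - \frac{1678}{3059}$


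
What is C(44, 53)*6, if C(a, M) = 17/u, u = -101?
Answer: -102/101 ≈ -1.0099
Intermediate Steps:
C(a, M) = -17/101 (C(a, M) = 17/(-101) = 17*(-1/101) = -17/101)
C(44, 53)*6 = -17/101*6 = -102/101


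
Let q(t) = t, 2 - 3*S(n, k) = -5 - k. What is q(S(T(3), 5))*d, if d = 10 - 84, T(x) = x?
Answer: -296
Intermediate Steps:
S(n, k) = 7/3 + k/3 (S(n, k) = ⅔ - (-5 - k)/3 = ⅔ + (5/3 + k/3) = 7/3 + k/3)
d = -74
q(S(T(3), 5))*d = (7/3 + (⅓)*5)*(-74) = (7/3 + 5/3)*(-74) = 4*(-74) = -296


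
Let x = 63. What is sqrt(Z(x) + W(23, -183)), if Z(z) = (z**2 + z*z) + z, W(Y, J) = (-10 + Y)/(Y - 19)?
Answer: sqrt(32017)/2 ≈ 89.466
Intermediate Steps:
W(Y, J) = (-10 + Y)/(-19 + Y)
Z(z) = z + 2*z**2 (Z(z) = (z**2 + z**2) + z = 2*z**2 + z = z + 2*z**2)
sqrt(Z(x) + W(23, -183)) = sqrt(63*(1 + 2*63) + (-10 + 23)/(-19 + 23)) = sqrt(63*(1 + 126) + 13/4) = sqrt(63*127 + (1/4)*13) = sqrt(8001 + 13/4) = sqrt(32017/4) = sqrt(32017)/2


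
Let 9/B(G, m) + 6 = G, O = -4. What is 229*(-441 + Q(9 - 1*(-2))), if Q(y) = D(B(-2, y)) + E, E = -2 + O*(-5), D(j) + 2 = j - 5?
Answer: -789821/8 ≈ -98728.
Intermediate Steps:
B(G, m) = 9/(-6 + G)
D(j) = -7 + j (D(j) = -2 + (j - 5) = -2 + (-5 + j) = -7 + j)
E = 18 (E = -2 - 4*(-5) = -2 + 20 = 18)
Q(y) = 79/8 (Q(y) = (-7 + 9/(-6 - 2)) + 18 = (-7 + 9/(-8)) + 18 = (-7 + 9*(-1/8)) + 18 = (-7 - 9/8) + 18 = -65/8 + 18 = 79/8)
229*(-441 + Q(9 - 1*(-2))) = 229*(-441 + 79/8) = 229*(-3449/8) = -789821/8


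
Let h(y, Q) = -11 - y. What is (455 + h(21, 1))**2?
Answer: 178929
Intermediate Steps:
(455 + h(21, 1))**2 = (455 + (-11 - 1*21))**2 = (455 + (-11 - 21))**2 = (455 - 32)**2 = 423**2 = 178929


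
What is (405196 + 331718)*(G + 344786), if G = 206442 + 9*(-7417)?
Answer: 357016410150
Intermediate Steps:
G = 139689 (G = 206442 - 66753 = 139689)
(405196 + 331718)*(G + 344786) = (405196 + 331718)*(139689 + 344786) = 736914*484475 = 357016410150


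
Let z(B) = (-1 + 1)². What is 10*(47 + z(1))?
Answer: 470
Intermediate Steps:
z(B) = 0 (z(B) = 0² = 0)
10*(47 + z(1)) = 10*(47 + 0) = 10*47 = 470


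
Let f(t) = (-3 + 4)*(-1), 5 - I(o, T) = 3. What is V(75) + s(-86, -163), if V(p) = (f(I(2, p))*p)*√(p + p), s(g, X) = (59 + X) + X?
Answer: -267 - 375*√6 ≈ -1185.6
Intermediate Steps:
I(o, T) = 2 (I(o, T) = 5 - 1*3 = 5 - 3 = 2)
s(g, X) = 59 + 2*X
f(t) = -1 (f(t) = 1*(-1) = -1)
V(p) = -√2*p^(3/2) (V(p) = (-p)*√(p + p) = (-p)*√(2*p) = (-p)*(√2*√p) = -√2*p^(3/2))
V(75) + s(-86, -163) = -√2*75^(3/2) + (59 + 2*(-163)) = -√2*375*√3 + (59 - 326) = -375*√6 - 267 = -267 - 375*√6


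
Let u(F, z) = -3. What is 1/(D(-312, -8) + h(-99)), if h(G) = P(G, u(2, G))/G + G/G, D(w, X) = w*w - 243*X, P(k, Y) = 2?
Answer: 99/9829609 ≈ 1.0072e-5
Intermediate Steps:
D(w, X) = w² - 243*X
h(G) = 1 + 2/G (h(G) = 2/G + G/G = 2/G + 1 = 1 + 2/G)
1/(D(-312, -8) + h(-99)) = 1/(((-312)² - 243*(-8)) + (2 - 99)/(-99)) = 1/((97344 + 1944) - 1/99*(-97)) = 1/(99288 + 97/99) = 1/(9829609/99) = 99/9829609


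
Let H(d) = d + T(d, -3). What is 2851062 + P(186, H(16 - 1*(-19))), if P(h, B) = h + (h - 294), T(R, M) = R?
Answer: 2851140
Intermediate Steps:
H(d) = 2*d (H(d) = d + d = 2*d)
P(h, B) = -294 + 2*h (P(h, B) = h + (-294 + h) = -294 + 2*h)
2851062 + P(186, H(16 - 1*(-19))) = 2851062 + (-294 + 2*186) = 2851062 + (-294 + 372) = 2851062 + 78 = 2851140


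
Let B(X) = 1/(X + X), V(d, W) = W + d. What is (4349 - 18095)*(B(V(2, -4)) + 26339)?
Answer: -724104915/2 ≈ -3.6205e+8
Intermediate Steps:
B(X) = 1/(2*X)
(4349 - 18095)*(B(V(2, -4)) + 26339) = (4349 - 18095)*(1/(2*(-4 + 2)) + 26339) = -13746*((½)/(-2) + 26339) = -13746*((½)*(-½) + 26339) = -13746*(-¼ + 26339) = -13746*105355/4 = -724104915/2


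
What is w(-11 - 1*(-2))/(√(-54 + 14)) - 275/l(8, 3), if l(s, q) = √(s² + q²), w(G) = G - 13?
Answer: -275*√73/73 + 11*I*√10/10 ≈ -32.186 + 3.4785*I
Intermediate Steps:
w(G) = -13 + G
l(s, q) = √(q² + s²)
w(-11 - 1*(-2))/(√(-54 + 14)) - 275/l(8, 3) = (-13 + (-11 - 1*(-2)))/(√(-54 + 14)) - 275/√(3² + 8²) = (-13 + (-11 + 2))/(√(-40)) - 275/√(9 + 64) = (-13 - 9)/((2*I*√10)) - 275*√73/73 = -(-11)*I*√10/10 - 275*√73/73 = 11*I*√10/10 - 275*√73/73 = -275*√73/73 + 11*I*√10/10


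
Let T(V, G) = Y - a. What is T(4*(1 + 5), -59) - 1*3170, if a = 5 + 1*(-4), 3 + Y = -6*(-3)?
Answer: -3156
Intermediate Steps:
Y = 15 (Y = -3 - 6*(-3) = -3 + 18 = 15)
a = 1 (a = 5 - 4 = 1)
T(V, G) = 14 (T(V, G) = 15 - 1*1 = 15 - 1 = 14)
T(4*(1 + 5), -59) - 1*3170 = 14 - 1*3170 = 14 - 3170 = -3156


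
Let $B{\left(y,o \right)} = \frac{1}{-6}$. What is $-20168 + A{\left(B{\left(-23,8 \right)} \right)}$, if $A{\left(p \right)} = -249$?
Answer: $-20417$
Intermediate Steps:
$B{\left(y,o \right)} = - \frac{1}{6}$
$-20168 + A{\left(B{\left(-23,8 \right)} \right)} = -20168 - 249 = -20417$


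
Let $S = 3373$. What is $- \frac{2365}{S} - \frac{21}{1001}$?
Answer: $- \frac{348314}{482339} \approx -0.72214$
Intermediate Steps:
$- \frac{2365}{S} - \frac{21}{1001} = - \frac{2365}{3373} - \frac{21}{1001} = \left(-2365\right) \frac{1}{3373} - \frac{3}{143} = - \frac{2365}{3373} - \frac{3}{143} = - \frac{348314}{482339}$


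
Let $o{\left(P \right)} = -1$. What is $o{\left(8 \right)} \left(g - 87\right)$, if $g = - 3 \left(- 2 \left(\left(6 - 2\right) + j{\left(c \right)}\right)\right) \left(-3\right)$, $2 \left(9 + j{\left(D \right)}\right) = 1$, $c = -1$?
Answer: $6$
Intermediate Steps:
$j{\left(D \right)} = - \frac{17}{2}$ ($j{\left(D \right)} = -9 + \frac{1}{2} \cdot 1 = -9 + \frac{1}{2} = - \frac{17}{2}$)
$g = 81$ ($g = - 3 \left(- 2 \left(\left(6 - 2\right) - \frac{17}{2}\right)\right) \left(-3\right) = - 3 \left(- 2 \left(4 - \frac{17}{2}\right)\right) \left(-3\right) = - 3 \left(\left(-2\right) \left(- \frac{9}{2}\right)\right) \left(-3\right) = \left(-3\right) 9 \left(-3\right) = \left(-27\right) \left(-3\right) = 81$)
$o{\left(8 \right)} \left(g - 87\right) = - (81 - 87) = \left(-1\right) \left(-6\right) = 6$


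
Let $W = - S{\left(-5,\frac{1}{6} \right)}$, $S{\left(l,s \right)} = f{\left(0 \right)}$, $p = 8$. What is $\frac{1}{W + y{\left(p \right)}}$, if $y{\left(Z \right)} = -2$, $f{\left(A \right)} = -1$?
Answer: $-1$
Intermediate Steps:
$S{\left(l,s \right)} = -1$
$W = 1$ ($W = \left(-1\right) \left(-1\right) = 1$)
$\frac{1}{W + y{\left(p \right)}} = \frac{1}{1 - 2} = \frac{1}{-1} = -1$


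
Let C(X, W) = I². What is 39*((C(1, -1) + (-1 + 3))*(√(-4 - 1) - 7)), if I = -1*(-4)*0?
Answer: -546 + 78*I*√5 ≈ -546.0 + 174.41*I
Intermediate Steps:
I = 0 (I = 4*0 = 0)
C(X, W) = 0 (C(X, W) = 0² = 0)
39*((C(1, -1) + (-1 + 3))*(√(-4 - 1) - 7)) = 39*((0 + (-1 + 3))*(√(-4 - 1) - 7)) = 39*((0 + 2)*(√(-5) - 7)) = 39*(2*(I*√5 - 7)) = 39*(2*(-7 + I*√5)) = 39*(-14 + 2*I*√5) = -546 + 78*I*√5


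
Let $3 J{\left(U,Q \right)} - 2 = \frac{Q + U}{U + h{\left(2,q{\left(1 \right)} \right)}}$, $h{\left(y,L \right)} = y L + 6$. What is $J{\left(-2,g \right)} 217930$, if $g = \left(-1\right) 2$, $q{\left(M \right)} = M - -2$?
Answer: $\frac{348688}{3} \approx 1.1623 \cdot 10^{5}$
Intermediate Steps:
$q{\left(M \right)} = 2 + M$ ($q{\left(M \right)} = M + 2 = 2 + M$)
$h{\left(y,L \right)} = 6 + L y$ ($h{\left(y,L \right)} = L y + 6 = 6 + L y$)
$g = -2$
$J{\left(U,Q \right)} = \frac{2}{3} + \frac{Q + U}{3 \left(12 + U\right)}$ ($J{\left(U,Q \right)} = \frac{2}{3} + \frac{\left(Q + U\right) \frac{1}{U + \left(6 + \left(2 + 1\right) 2\right)}}{3} = \frac{2}{3} + \frac{\left(Q + U\right) \frac{1}{U + \left(6 + 3 \cdot 2\right)}}{3} = \frac{2}{3} + \frac{\left(Q + U\right) \frac{1}{U + \left(6 + 6\right)}}{3} = \frac{2}{3} + \frac{\left(Q + U\right) \frac{1}{U + 12}}{3} = \frac{2}{3} + \frac{\left(Q + U\right) \frac{1}{12 + U}}{3} = \frac{2}{3} + \frac{\frac{1}{12 + U} \left(Q + U\right)}{3} = \frac{2}{3} + \frac{Q + U}{3 \left(12 + U\right)}$)
$J{\left(-2,g \right)} 217930 = \frac{8 - 2 + \frac{1}{3} \left(-2\right)}{12 - 2} \cdot 217930 = \frac{8 - 2 - \frac{2}{3}}{10} \cdot 217930 = \frac{1}{10} \cdot \frac{16}{3} \cdot 217930 = \frac{8}{15} \cdot 217930 = \frac{348688}{3}$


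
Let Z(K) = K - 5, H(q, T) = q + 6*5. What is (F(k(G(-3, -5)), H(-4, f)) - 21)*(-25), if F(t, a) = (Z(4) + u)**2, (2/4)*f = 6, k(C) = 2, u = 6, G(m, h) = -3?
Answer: -100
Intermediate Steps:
f = 12 (f = 2*6 = 12)
H(q, T) = 30 + q (H(q, T) = q + 30 = 30 + q)
Z(K) = -5 + K
F(t, a) = 25 (F(t, a) = ((-5 + 4) + 6)**2 = (-1 + 6)**2 = 5**2 = 25)
(F(k(G(-3, -5)), H(-4, f)) - 21)*(-25) = (25 - 21)*(-25) = 4*(-25) = -100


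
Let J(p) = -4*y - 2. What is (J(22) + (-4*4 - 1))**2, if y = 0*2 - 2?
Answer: 121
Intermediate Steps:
y = -2 (y = 0 - 2 = -2)
J(p) = 6 (J(p) = -4*(-2) - 2 = 8 - 2 = 6)
(J(22) + (-4*4 - 1))**2 = (6 + (-4*4 - 1))**2 = (6 + (-16 - 1))**2 = (6 - 17)**2 = (-11)**2 = 121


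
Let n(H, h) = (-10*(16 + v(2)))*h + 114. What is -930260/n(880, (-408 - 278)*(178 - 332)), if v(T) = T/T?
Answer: 465130/8979683 ≈ 0.051798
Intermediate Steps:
v(T) = 1
n(H, h) = 114 - 170*h (n(H, h) = (-10*(16 + 1))*h + 114 = (-10*17)*h + 114 = -170*h + 114 = 114 - 170*h)
-930260/n(880, (-408 - 278)*(178 - 332)) = -930260/(114 - 170*(-408 - 278)*(178 - 332)) = -930260/(114 - (-116620)*(-154)) = -930260/(114 - 170*105644) = -930260/(114 - 17959480) = -930260/(-17959366) = -930260*(-1/17959366) = 465130/8979683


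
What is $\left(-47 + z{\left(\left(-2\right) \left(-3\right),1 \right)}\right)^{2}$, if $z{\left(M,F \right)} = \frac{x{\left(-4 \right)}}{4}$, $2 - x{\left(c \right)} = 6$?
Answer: $2304$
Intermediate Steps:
$x{\left(c \right)} = -4$ ($x{\left(c \right)} = 2 - 6 = -4$)
$z{\left(M,F \right)} = -1$ ($z{\left(M,F \right)} = - \frac{4}{4} = \left(-4\right) \frac{1}{4} = -1$)
$\left(-47 + z{\left(\left(-2\right) \left(-3\right),1 \right)}\right)^{2} = \left(-47 - 1\right)^{2} = \left(-48\right)^{2} = 2304$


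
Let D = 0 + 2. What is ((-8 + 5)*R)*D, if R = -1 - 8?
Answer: 54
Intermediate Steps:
R = -9
D = 2
((-8 + 5)*R)*D = ((-8 + 5)*(-9))*2 = -3*(-9)*2 = 27*2 = 54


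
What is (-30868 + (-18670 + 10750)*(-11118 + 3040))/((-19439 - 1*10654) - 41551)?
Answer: -15986723/17911 ≈ -892.56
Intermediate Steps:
(-30868 + (-18670 + 10750)*(-11118 + 3040))/((-19439 - 1*10654) - 41551) = (-30868 - 7920*(-8078))/((-19439 - 10654) - 41551) = (-30868 + 63977760)/(-30093 - 41551) = 63946892/(-71644) = 63946892*(-1/71644) = -15986723/17911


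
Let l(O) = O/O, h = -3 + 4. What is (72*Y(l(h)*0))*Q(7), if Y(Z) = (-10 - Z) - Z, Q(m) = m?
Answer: -5040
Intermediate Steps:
h = 1
l(O) = 1
Y(Z) = -10 - 2*Z
(72*Y(l(h)*0))*Q(7) = (72*(-10 - 2*0))*7 = (72*(-10 + 0))*7 = (72*(-10))*7 = -720*7 = -5040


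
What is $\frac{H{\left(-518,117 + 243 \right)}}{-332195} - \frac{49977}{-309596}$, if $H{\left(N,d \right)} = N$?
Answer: $\frac{16762480243}{102846243220} \approx 0.16299$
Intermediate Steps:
$\frac{H{\left(-518,117 + 243 \right)}}{-332195} - \frac{49977}{-309596} = - \frac{518}{-332195} - \frac{49977}{-309596} = \left(-518\right) \left(- \frac{1}{332195}\right) - - \frac{49977}{309596} = \frac{518}{332195} + \frac{49977}{309596} = \frac{16762480243}{102846243220}$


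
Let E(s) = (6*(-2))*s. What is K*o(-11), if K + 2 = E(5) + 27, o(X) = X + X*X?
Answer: -3850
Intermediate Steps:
E(s) = -12*s
o(X) = X + X²
K = -35 (K = -2 + (-12*5 + 27) = -2 + (-60 + 27) = -2 - 33 = -35)
K*o(-11) = -(-385)*(1 - 11) = -(-385)*(-10) = -35*110 = -3850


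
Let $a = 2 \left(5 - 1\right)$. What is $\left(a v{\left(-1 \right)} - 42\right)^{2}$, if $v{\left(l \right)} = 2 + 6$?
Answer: $484$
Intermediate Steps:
$v{\left(l \right)} = 8$
$a = 8$ ($a = 2 \cdot 4 = 8$)
$\left(a v{\left(-1 \right)} - 42\right)^{2} = \left(8 \cdot 8 - 42\right)^{2} = \left(64 - 42\right)^{2} = 22^{2} = 484$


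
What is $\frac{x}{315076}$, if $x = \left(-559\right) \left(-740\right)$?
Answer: $\frac{103415}{78769} \approx 1.3129$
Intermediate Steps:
$x = 413660$
$\frac{x}{315076} = \frac{413660}{315076} = 413660 \cdot \frac{1}{315076} = \frac{103415}{78769}$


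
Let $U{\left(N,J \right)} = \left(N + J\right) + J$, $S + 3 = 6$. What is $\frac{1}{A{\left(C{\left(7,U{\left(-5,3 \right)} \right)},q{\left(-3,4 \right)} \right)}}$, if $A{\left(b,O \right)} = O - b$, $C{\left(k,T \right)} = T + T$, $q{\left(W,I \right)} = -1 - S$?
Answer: $- \frac{1}{6} \approx -0.16667$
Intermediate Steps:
$S = 3$ ($S = -3 + 6 = 3$)
$U{\left(N,J \right)} = N + 2 J$ ($U{\left(N,J \right)} = \left(J + N\right) + J = N + 2 J$)
$q{\left(W,I \right)} = -4$ ($q{\left(W,I \right)} = -1 - 3 = -4$)
$C{\left(k,T \right)} = 2 T$
$\frac{1}{A{\left(C{\left(7,U{\left(-5,3 \right)} \right)},q{\left(-3,4 \right)} \right)}} = \frac{1}{-4 - 2 \left(-5 + 2 \cdot 3\right)} = \frac{1}{-4 - 2 \left(-5 + 6\right)} = \frac{1}{-4 - 2 \cdot 1} = \frac{1}{-4 - 2} = \frac{1}{-6} = - \frac{1}{6}$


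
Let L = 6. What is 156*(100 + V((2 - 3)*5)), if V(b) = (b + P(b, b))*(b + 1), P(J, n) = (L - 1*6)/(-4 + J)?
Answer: 18720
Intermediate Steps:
P(J, n) = 0 (P(J, n) = (6 - 1*6)/(-4 + J) = (6 - 6)/(-4 + J) = 0/(-4 + J) = 0)
V(b) = b*(1 + b) (V(b) = (b + 0)*(b + 1) = b*(1 + b))
156*(100 + V((2 - 3)*5)) = 156*(100 + ((2 - 3)*5)*(1 + (2 - 3)*5)) = 156*(100 + (-1*5)*(1 - 1*5)) = 156*(100 - 5*(1 - 5)) = 156*(100 - 5*(-4)) = 156*(100 + 20) = 156*120 = 18720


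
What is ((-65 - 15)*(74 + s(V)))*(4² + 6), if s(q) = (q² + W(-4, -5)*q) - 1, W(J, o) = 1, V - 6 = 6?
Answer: -403040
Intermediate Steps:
V = 12 (V = 6 + 6 = 12)
s(q) = -1 + q + q² (s(q) = (q² + 1*q) - 1 = (q² + q) - 1 = (q + q²) - 1 = -1 + q + q²)
((-65 - 15)*(74 + s(V)))*(4² + 6) = ((-65 - 15)*(74 + (-1 + 12 + 12²)))*(4² + 6) = (-80*(74 + (-1 + 12 + 144)))*(16 + 6) = -80*(74 + 155)*22 = -80*229*22 = -18320*22 = -403040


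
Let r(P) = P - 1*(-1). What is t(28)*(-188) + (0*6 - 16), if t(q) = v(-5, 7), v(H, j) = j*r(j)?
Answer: -10544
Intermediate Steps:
r(P) = 1 + P (r(P) = P + 1 = 1 + P)
v(H, j) = j*(1 + j)
t(q) = 56 (t(q) = 7*(1 + 7) = 7*8 = 56)
t(28)*(-188) + (0*6 - 16) = 56*(-188) + (0*6 - 16) = -10528 + (0 - 16) = -10528 - 16 = -10544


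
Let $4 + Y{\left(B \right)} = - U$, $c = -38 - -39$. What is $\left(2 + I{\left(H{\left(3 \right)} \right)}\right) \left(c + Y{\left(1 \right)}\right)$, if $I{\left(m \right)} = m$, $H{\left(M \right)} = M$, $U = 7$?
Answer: $-50$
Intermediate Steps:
$c = 1$ ($c = -38 + 39 = 1$)
$Y{\left(B \right)} = -11$ ($Y{\left(B \right)} = -4 - 7 = -11$)
$\left(2 + I{\left(H{\left(3 \right)} \right)}\right) \left(c + Y{\left(1 \right)}\right) = \left(2 + 3\right) \left(1 - 11\right) = 5 \left(-10\right) = -50$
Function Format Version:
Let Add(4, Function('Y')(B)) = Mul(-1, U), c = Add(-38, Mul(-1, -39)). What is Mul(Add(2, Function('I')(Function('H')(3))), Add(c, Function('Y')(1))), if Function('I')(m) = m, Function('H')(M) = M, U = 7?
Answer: -50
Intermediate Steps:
c = 1 (c = Add(-38, 39) = 1)
Function('Y')(B) = -11 (Function('Y')(B) = Add(-4, Mul(-1, 7)) = Add(-4, -7) = -11)
Mul(Add(2, Function('I')(Function('H')(3))), Add(c, Function('Y')(1))) = Mul(Add(2, 3), Add(1, -11)) = Mul(5, -10) = -50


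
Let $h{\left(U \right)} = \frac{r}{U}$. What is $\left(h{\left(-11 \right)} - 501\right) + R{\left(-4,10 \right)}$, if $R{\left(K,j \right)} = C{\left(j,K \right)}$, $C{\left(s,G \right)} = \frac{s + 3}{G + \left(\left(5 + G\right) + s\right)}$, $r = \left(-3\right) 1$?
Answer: $- \frac{38413}{77} \approx -498.87$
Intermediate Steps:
$r = -3$
$h{\left(U \right)} = - \frac{3}{U}$
$C{\left(s,G \right)} = \frac{3 + s}{5 + s + 2 G}$ ($C{\left(s,G \right)} = \frac{3 + s}{G + \left(5 + G + s\right)} = \frac{3 + s}{5 + s + 2 G}$)
$R{\left(K,j \right)} = \frac{3 + j}{5 + j + 2 K}$
$\left(h{\left(-11 \right)} - 501\right) + R{\left(-4,10 \right)} = \left(- \frac{3}{-11} - 501\right) + \frac{3 + 10}{5 + 10 + 2 \left(-4\right)} = \left(\left(-3\right) \left(- \frac{1}{11}\right) - 501\right) + \frac{1}{5 + 10 - 8} \cdot 13 = \left(\frac{3}{11} - 501\right) + \frac{1}{7} \cdot 13 = - \frac{5508}{11} + \frac{1}{7} \cdot 13 = - \frac{5508}{11} + \frac{13}{7} = - \frac{38413}{77}$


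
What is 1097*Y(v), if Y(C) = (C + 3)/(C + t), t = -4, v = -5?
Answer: 2194/9 ≈ 243.78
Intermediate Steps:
Y(C) = (3 + C)/(-4 + C) (Y(C) = (C + 3)/(C - 4) = (3 + C)/(-4 + C))
1097*Y(v) = 1097*((3 - 5)/(-4 - 5)) = 1097*(-2/(-9)) = 1097*(-⅑*(-2)) = 1097*(2/9) = 2194/9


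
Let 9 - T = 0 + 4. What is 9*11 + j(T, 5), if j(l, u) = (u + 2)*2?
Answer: 113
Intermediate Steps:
T = 5 (T = 9 - (0 + 4) = 9 - 1*4 = 9 - 4 = 5)
j(l, u) = 4 + 2*u (j(l, u) = (2 + u)*2 = 4 + 2*u)
9*11 + j(T, 5) = 9*11 + (4 + 2*5) = 99 + (4 + 10) = 99 + 14 = 113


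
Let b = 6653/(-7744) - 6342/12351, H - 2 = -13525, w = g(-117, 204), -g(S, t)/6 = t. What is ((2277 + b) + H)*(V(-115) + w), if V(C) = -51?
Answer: 457201323106875/31882048 ≈ 1.4340e+7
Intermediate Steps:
g(S, t) = -6*t
w = -1224 (w = -6*204 = -1224)
H = -13523 (H = 2 - 13525 = -13523)
b = -43761217/31882048 (b = 6653*(-1/7744) - 6342*1/12351 = -6653/7744 - 2114/4117 = -43761217/31882048 ≈ -1.3726)
((2277 + b) + H)*(V(-115) + w) = ((2277 - 43761217/31882048) - 13523)*(-51 - 1224) = (72551662079/31882048 - 13523)*(-1275) = -358589273025/31882048*(-1275) = 457201323106875/31882048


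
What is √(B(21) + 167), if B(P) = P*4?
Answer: √251 ≈ 15.843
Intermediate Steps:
B(P) = 4*P
√(B(21) + 167) = √(4*21 + 167) = √(84 + 167) = √251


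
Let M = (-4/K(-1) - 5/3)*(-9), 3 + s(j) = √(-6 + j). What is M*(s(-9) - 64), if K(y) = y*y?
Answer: -3417 + 51*I*√15 ≈ -3417.0 + 197.52*I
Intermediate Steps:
K(y) = y²
s(j) = -3 + √(-6 + j)
M = 51 (M = (-4/((-1)²) - 5/3)*(-9) = (-4/1 - 5*⅓)*(-9) = (-4*1 - 5/3)*(-9) = (-4 - 5/3)*(-9) = -17/3*(-9) = 51)
M*(s(-9) - 64) = 51*((-3 + √(-6 - 9)) - 64) = 51*((-3 + √(-15)) - 64) = 51*((-3 + I*√15) - 64) = 51*(-67 + I*√15) = -3417 + 51*I*√15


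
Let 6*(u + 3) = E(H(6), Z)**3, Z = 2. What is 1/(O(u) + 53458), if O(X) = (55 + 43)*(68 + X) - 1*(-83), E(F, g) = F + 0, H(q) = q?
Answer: 1/63439 ≈ 1.5763e-5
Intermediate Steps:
E(F, g) = F
u = 33 (u = -3 + (1/6)*6**3 = -3 + (1/6)*216 = -3 + 36 = 33)
O(X) = 6747 + 98*X (O(X) = 98*(68 + X) + 83 = (6664 + 98*X) + 83 = 6747 + 98*X)
1/(O(u) + 53458) = 1/((6747 + 98*33) + 53458) = 1/((6747 + 3234) + 53458) = 1/(9981 + 53458) = 1/63439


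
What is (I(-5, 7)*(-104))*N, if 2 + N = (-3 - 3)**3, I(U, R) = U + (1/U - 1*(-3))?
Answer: -249392/5 ≈ -49878.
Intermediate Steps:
I(U, R) = 3 + U + 1/U (I(U, R) = U + (1/U + 3) = U + (3 + 1/U) = 3 + U + 1/U)
N = -218 (N = -2 + (-3 - 3)**3 = -2 + (-6)**3 = -2 - 216 = -218)
(I(-5, 7)*(-104))*N = ((3 - 5 + 1/(-5))*(-104))*(-218) = ((3 - 5 - 1/5)*(-104))*(-218) = -11/5*(-104)*(-218) = (1144/5)*(-218) = -249392/5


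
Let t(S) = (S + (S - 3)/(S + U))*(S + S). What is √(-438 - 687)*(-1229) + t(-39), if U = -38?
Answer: 32994/11 - 18435*I*√5 ≈ 2999.5 - 41222.0*I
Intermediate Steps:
t(S) = 2*S*(S + (-3 + S)/(-38 + S)) (t(S) = (S + (S - 3)/(S - 38))*(S + S) = (S + (-3 + S)/(-38 + S))*(2*S) = 2*S*(S + (-3 + S)/(-38 + S)))
√(-438 - 687)*(-1229) + t(-39) = √(-438 - 687)*(-1229) + 2*(-39)*(-3 + (-39)² - 37*(-39))/(-38 - 39) = √(-1125)*(-1229) + 2*(-39)*(-3 + 1521 + 1443)/(-77) = (15*I*√5)*(-1229) + 2*(-39)*(-1/77)*2961 = -18435*I*√5 + 32994/11 = 32994/11 - 18435*I*√5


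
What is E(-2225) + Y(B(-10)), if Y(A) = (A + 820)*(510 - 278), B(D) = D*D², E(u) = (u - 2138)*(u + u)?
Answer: 19373590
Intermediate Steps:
E(u) = 2*u*(-2138 + u) (E(u) = (-2138 + u)*(2*u) = 2*u*(-2138 + u))
B(D) = D³
Y(A) = 190240 + 232*A (Y(A) = (820 + A)*232 = 190240 + 232*A)
E(-2225) + Y(B(-10)) = 2*(-2225)*(-2138 - 2225) + (190240 + 232*(-10)³) = 2*(-2225)*(-4363) + (190240 + 232*(-1000)) = 19415350 + (190240 - 232000) = 19415350 - 41760 = 19373590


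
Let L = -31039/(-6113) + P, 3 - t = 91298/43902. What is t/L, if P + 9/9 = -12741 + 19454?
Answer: 123507052/901340876745 ≈ 0.00013703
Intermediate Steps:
t = 20204/21951 (t = 3 - 91298/43902 = 3 - 1*45649/21951 = 3 - 45649/21951 = 20204/21951 ≈ 0.92041)
P = 6712 (P = -1 + (-12741 + 19454) = -1 + 6713 = 6712)
L = 41061495/6113 (L = -31039/(-6113) + 6712 = -31039*(-1/6113) + 6712 = 31039/6113 + 6712 = 41061495/6113 ≈ 6717.1)
t/L = 20204/(21951*(41061495/6113)) = (20204/21951)*(6113/41061495) = 123507052/901340876745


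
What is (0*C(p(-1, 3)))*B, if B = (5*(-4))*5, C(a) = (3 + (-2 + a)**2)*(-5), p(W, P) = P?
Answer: 0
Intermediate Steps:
C(a) = -15 - 5*(-2 + a)**2
B = -100 (B = -20*5 = -100)
(0*C(p(-1, 3)))*B = (0*(-15 - 5*(-2 + 3)**2))*(-100) = (0*(-15 - 5*1**2))*(-100) = (0*(-15 - 5*1))*(-100) = (0*(-15 - 5))*(-100) = (0*(-20))*(-100) = 0*(-100) = 0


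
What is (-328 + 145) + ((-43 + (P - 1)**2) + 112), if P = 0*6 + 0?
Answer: -113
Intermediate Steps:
P = 0 (P = 0 + 0 = 0)
(-328 + 145) + ((-43 + (P - 1)**2) + 112) = (-328 + 145) + ((-43 + (0 - 1)**2) + 112) = -183 + ((-43 + (-1)**2) + 112) = -183 + ((-43 + 1) + 112) = -183 + (-42 + 112) = -183 + 70 = -113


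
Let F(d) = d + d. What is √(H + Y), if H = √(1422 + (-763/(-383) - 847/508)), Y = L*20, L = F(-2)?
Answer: √(-757103001920 + 97282*√13460580116251)/97282 ≈ 6.5028*I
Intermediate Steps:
F(d) = 2*d
L = -4 (L = 2*(-2) = -4)
Y = -80 (Y = -4*20 = -80)
H = √13460580116251/97282 (H = √(1422 + (-763*(-1/383) - 847*1/508)) = √(1422 + (763/383 - 847/508)) = √(1422 + 63203/194564) = √(276733211/194564) = √13460580116251/97282 ≈ 37.714)
√(H + Y) = √(√13460580116251/97282 - 80) = √(-80 + √13460580116251/97282)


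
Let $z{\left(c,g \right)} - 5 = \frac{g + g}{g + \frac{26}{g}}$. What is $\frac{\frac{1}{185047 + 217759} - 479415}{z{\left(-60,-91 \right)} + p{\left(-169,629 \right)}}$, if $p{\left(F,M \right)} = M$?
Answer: $- \frac{123398081394471}{163700358400} \approx -753.8$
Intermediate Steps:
$z{\left(c,g \right)} = 5 + \frac{2 g}{g + \frac{26}{g}}$ ($z{\left(c,g \right)} = 5 + \frac{g + g}{g + \frac{26}{g}} = 5 + \frac{2 g}{g + \frac{26}{g}}$)
$\frac{\frac{1}{185047 + 217759} - 479415}{z{\left(-60,-91 \right)} + p{\left(-169,629 \right)}} = \frac{\frac{1}{185047 + 217759} - 479415}{\frac{130 + 7 \left(-91\right)^{2}}{26 + \left(-91\right)^{2}} + 629} = \frac{\frac{1}{402806} - 479415}{\frac{130 + 7 \cdot 8281}{26 + 8281} + 629} = \frac{\frac{1}{402806} - 479415}{\frac{130 + 57967}{8307} + 629} = - \frac{193111238489}{402806 \left(\frac{1}{8307} \cdot 58097 + 629\right)} = - \frac{193111238489}{402806 \left(\frac{4469}{639} + 629\right)} = - \frac{193111238489}{402806 \cdot \frac{406400}{639}} = \left(- \frac{193111238489}{402806}\right) \frac{639}{406400} = - \frac{123398081394471}{163700358400}$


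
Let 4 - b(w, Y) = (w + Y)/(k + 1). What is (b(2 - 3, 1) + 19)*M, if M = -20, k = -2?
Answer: -460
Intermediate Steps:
b(w, Y) = 4 + Y + w (b(w, Y) = 4 - (w + Y)/(-2 + 1) = 4 - (Y + w)/(-1) = 4 - (Y + w)*(-1) = 4 - (-Y - w) = 4 + (Y + w) = 4 + Y + w)
(b(2 - 3, 1) + 19)*M = ((4 + 1 + (2 - 3)) + 19)*(-20) = ((4 + 1 - 1) + 19)*(-20) = (4 + 19)*(-20) = 23*(-20) = -460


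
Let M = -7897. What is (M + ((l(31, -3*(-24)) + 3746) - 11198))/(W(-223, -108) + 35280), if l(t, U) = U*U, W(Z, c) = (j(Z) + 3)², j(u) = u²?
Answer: -10165/2473307104 ≈ -4.1099e-6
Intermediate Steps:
W(Z, c) = (3 + Z²)² (W(Z, c) = (Z² + 3)² = (3 + Z²)²)
l(t, U) = U²
(M + ((l(31, -3*(-24)) + 3746) - 11198))/(W(-223, -108) + 35280) = (-7897 + (((-3*(-24))² + 3746) - 11198))/((3 + (-223)²)² + 35280) = (-7897 + ((72² + 3746) - 11198))/((3 + 49729)² + 35280) = (-7897 + ((5184 + 3746) - 11198))/(49732² + 35280) = (-7897 + (8930 - 11198))/(2473271824 + 35280) = (-7897 - 2268)/2473307104 = -10165*1/2473307104 = -10165/2473307104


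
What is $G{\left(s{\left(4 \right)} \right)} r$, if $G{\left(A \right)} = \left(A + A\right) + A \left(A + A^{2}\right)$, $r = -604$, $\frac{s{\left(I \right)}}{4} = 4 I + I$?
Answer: $-313210240$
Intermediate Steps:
$s{\left(I \right)} = 20 I$ ($s{\left(I \right)} = 4 \left(4 I + I\right) = 4 \cdot 5 I = 20 I$)
$G{\left(A \right)} = 2 A + A \left(A + A^{2}\right)$
$G{\left(s{\left(4 \right)} \right)} r = 20 \cdot 4 \left(2 + 20 \cdot 4 + \left(20 \cdot 4\right)^{2}\right) \left(-604\right) = 80 \left(2 + 80 + 80^{2}\right) \left(-604\right) = 80 \left(2 + 80 + 6400\right) \left(-604\right) = 80 \cdot 6482 \left(-604\right) = 518560 \left(-604\right) = -313210240$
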